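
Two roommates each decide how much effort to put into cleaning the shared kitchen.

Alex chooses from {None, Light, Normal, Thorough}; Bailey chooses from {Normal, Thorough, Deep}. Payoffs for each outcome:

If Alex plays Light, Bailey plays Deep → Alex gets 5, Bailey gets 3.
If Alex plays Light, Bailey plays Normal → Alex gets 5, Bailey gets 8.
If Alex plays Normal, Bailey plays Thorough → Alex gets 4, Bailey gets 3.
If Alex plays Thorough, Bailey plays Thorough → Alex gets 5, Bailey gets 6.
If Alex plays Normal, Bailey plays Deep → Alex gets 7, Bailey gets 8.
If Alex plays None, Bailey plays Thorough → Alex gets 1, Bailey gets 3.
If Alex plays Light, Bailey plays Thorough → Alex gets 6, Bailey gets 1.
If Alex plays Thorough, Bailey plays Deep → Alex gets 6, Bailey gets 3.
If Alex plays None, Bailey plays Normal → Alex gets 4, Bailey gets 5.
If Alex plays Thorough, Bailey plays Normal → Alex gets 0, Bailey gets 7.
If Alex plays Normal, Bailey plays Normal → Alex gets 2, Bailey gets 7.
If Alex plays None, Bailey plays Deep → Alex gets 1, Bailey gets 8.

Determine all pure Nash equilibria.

(None, Normal): Alex can switch to Light (4 → 5). Not NE.
(None, Thorough): Alex can switch to Light (1 → 6). Not NE.
(None, Deep): Alex can switch to Light (1 → 5). Not NE.
(Light, Normal): Alex gets 5, best alternative 4; Bailey gets 8, best alternative 3. No profitable deviation — NE.
(Light, Thorough): Bailey can switch to Normal (1 → 8). Not NE.
(Light, Deep): Alex can switch to Normal (5 → 7). Not NE.
(Normal, Normal): Alex can switch to None (2 → 4). Not NE.
(Normal, Thorough): Alex can switch to Light (4 → 6). Not NE.
(Normal, Deep): Alex gets 7, best alternative 6; Bailey gets 8, best alternative 7. No profitable deviation — NE.
(Thorough, Normal): Alex can switch to None (0 → 4). Not NE.
(Thorough, Thorough): Alex can switch to Light (5 → 6). Not NE.
(Thorough, Deep): Alex can switch to Normal (6 → 7). Not NE.

The pure Nash equilibria are (Light, Normal) and (Normal, Deep).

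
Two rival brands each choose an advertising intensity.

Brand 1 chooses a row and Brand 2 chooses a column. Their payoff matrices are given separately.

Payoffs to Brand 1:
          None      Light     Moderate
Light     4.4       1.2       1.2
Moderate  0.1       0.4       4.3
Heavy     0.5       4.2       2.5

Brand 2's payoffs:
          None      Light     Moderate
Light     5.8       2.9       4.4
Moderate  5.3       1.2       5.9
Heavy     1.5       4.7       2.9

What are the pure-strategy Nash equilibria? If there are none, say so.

Pure-strategy Nash equilibria: (Light, None); (Moderate, Moderate); (Heavy, Light)

For each player, find the best response to each opponent profile; mutual best responses are the pure NE.
Brand 1 against None: payoffs 4.4, 0.1, 0.5 → best response Light.
Brand 1 against Light: payoffs 1.2, 0.4, 4.2 → best response Heavy.
Brand 1 against Moderate: payoffs 1.2, 4.3, 2.5 → best response Moderate.
Brand 2 against Light: payoffs 5.8, 2.9, 4.4 → best response None.
Brand 2 against Moderate: payoffs 5.3, 1.2, 5.9 → best response Moderate.
Brand 2 against Heavy: payoffs 1.5, 4.7, 2.9 → best response Light.
Mutual best responses: (Light, None); (Moderate, Moderate); (Heavy, Light).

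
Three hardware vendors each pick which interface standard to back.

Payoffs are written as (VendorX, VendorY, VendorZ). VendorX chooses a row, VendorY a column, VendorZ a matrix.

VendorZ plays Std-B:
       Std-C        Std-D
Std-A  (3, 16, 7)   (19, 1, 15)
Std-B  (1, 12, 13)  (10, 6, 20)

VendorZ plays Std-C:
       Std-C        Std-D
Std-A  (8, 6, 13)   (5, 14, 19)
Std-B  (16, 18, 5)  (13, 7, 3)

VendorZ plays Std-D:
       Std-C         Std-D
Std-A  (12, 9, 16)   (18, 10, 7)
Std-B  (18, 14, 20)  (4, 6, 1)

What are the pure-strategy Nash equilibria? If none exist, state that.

(Std-A, Std-C, Std-B): VendorZ can switch to Std-C (7 → 13). Not NE.
(Std-A, Std-C, Std-C): VendorX can switch to Std-B (8 → 16). Not NE.
(Std-A, Std-C, Std-D): VendorX can switch to Std-B (12 → 18). Not NE.
(Std-A, Std-D, Std-B): VendorY can switch to Std-C (1 → 16). Not NE.
(Std-A, Std-D, Std-C): VendorX can switch to Std-B (5 → 13). Not NE.
(Std-A, Std-D, Std-D): VendorZ can switch to Std-B (7 → 15). Not NE.
(Std-B, Std-C, Std-B): VendorX can switch to Std-A (1 → 3). Not NE.
(Std-B, Std-C, Std-C): VendorZ can switch to Std-B (5 → 13). Not NE.
(Std-B, Std-C, Std-D): VendorX gets 18, best alternative 12; VendorY gets 14, best alternative 6; VendorZ gets 20, best alternative 13. No profitable deviation — NE.
(Std-B, Std-D, Std-B): VendorX can switch to Std-A (10 → 19). Not NE.
(Std-B, Std-D, Std-C): VendorY can switch to Std-C (7 → 18). Not NE.
(Std-B, Std-D, Std-D): VendorX can switch to Std-A (4 → 18). Not NE.

The unique pure-strategy Nash equilibrium is (Std-B, Std-C, Std-D).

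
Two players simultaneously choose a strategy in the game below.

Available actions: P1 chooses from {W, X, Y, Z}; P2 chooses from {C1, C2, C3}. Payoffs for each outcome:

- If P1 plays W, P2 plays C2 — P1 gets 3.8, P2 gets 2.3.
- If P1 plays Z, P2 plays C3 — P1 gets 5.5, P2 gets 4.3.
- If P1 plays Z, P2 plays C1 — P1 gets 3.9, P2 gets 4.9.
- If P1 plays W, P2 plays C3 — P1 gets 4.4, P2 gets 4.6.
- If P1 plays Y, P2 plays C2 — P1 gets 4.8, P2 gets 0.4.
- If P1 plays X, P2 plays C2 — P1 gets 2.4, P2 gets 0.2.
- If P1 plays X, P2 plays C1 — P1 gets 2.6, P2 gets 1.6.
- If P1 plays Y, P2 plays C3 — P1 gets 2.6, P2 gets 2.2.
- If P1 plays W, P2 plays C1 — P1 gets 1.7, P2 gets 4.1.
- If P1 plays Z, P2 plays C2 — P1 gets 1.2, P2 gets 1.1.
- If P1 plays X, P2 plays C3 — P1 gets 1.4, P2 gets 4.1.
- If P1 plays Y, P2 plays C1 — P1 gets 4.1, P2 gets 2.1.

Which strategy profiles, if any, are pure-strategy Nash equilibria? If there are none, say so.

(W, C1): P1 can switch to X (1.7 → 2.6). Not NE.
(W, C2): P1 can switch to Y (3.8 → 4.8). Not NE.
(W, C3): P1 can switch to Z (4.4 → 5.5). Not NE.
(X, C1): P1 can switch to Y (2.6 → 4.1). Not NE.
(X, C2): P1 can switch to W (2.4 → 3.8). Not NE.
(X, C3): P1 can switch to W (1.4 → 4.4). Not NE.
(Y, C1): P2 can switch to C3 (2.1 → 2.2). Not NE.
(Y, C2): P2 can switch to C1 (0.4 → 2.1). Not NE.
(Y, C3): P1 can switch to W (2.6 → 4.4). Not NE.
(Z, C1): P1 can switch to Y (3.9 → 4.1). Not NE.
(The remaining 2 profiles each have a profitable deviation by the same check.)

There is no pure-strategy Nash equilibrium.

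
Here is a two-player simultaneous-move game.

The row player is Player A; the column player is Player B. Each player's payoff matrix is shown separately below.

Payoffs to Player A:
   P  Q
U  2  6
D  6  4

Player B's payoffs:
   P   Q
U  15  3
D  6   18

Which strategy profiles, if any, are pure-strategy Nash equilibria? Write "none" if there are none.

none

Player A against P: payoffs 2, 6 → best response D.
Player A against Q: payoffs 6, 4 → best response U.
Player B against U: payoffs 15, 3 → best response P.
Player B against D: payoffs 6, 18 → best response Q.
No profile is a mutual best response for all players.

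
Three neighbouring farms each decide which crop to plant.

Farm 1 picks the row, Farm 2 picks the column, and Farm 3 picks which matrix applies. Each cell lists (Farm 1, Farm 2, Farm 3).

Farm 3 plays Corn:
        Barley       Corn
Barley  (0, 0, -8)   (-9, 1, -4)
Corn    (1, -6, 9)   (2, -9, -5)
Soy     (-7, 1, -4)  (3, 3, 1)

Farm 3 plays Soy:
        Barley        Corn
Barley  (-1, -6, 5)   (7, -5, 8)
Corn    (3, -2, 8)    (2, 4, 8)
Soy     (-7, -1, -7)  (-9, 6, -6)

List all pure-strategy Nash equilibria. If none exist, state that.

(Barley, Corn, Soy), (Corn, Barley, Corn), (Soy, Corn, Corn)

(Barley, Barley, Corn): Farm 1 can switch to Corn (0 → 1). Not NE.
(Barley, Barley, Soy): Farm 1 can switch to Corn (-1 → 3). Not NE.
(Barley, Corn, Corn): Farm 1 can switch to Corn (-9 → 2). Not NE.
(Barley, Corn, Soy): Farm 1 gets 7, best alternative 2; Farm 2 gets -5, best alternative -6; Farm 3 gets 8, best alternative -4. No profitable deviation — NE.
(Corn, Barley, Corn): Farm 1 gets 1, best alternative 0; Farm 2 gets -6, best alternative -9; Farm 3 gets 9, best alternative 8. No profitable deviation — NE.
(Corn, Barley, Soy): Farm 2 can switch to Corn (-2 → 4). Not NE.
(Corn, Corn, Corn): Farm 1 can switch to Soy (2 → 3). Not NE.
(Corn, Corn, Soy): Farm 1 can switch to Barley (2 → 7). Not NE.
(Soy, Corn, Corn): Farm 1 gets 3, best alternative 2; Farm 2 gets 3, best alternative 1; Farm 3 gets 1, best alternative -6. No profitable deviation — NE.
(The remaining 3 profiles each have a profitable deviation by the same check.)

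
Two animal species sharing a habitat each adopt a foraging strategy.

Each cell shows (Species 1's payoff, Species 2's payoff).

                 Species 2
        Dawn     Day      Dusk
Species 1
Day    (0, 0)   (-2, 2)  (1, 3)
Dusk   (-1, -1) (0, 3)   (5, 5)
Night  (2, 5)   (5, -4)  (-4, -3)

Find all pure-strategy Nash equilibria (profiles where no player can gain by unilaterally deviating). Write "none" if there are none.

Pure-strategy Nash equilibria: (Dusk, Dusk), (Night, Dawn)

Species 1 against Dawn: payoffs 0, -1, 2 → best response Night.
Species 1 against Day: payoffs -2, 0, 5 → best response Night.
Species 1 against Dusk: payoffs 1, 5, -4 → best response Dusk.
Species 2 against Day: payoffs 0, 2, 3 → best response Dusk.
Species 2 against Dusk: payoffs -1, 3, 5 → best response Dusk.
Species 2 against Night: payoffs 5, -4, -3 → best response Dawn.
Mutual best responses: (Dusk, Dusk); (Night, Dawn).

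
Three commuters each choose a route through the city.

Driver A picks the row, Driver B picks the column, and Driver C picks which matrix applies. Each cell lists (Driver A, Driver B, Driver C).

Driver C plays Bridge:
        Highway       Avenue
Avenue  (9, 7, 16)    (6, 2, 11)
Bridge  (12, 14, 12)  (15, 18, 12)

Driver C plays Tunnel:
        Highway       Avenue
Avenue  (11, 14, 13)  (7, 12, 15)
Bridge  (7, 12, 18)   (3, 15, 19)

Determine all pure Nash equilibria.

(Avenue, Highway, Bridge): Driver A can switch to Bridge (9 → 12). Not NE.
(Avenue, Highway, Tunnel): Driver C can switch to Bridge (13 → 16). Not NE.
(Avenue, Avenue, Bridge): Driver A can switch to Bridge (6 → 15). Not NE.
(Avenue, Avenue, Tunnel): Driver B can switch to Highway (12 → 14). Not NE.
(Bridge, Highway, Bridge): Driver B can switch to Avenue (14 → 18). Not NE.
(Bridge, Highway, Tunnel): Driver A can switch to Avenue (7 → 11). Not NE.
(Bridge, Avenue, Bridge): Driver C can switch to Tunnel (12 → 19). Not NE.
(Bridge, Avenue, Tunnel): Driver A can switch to Avenue (3 → 7). Not NE.

none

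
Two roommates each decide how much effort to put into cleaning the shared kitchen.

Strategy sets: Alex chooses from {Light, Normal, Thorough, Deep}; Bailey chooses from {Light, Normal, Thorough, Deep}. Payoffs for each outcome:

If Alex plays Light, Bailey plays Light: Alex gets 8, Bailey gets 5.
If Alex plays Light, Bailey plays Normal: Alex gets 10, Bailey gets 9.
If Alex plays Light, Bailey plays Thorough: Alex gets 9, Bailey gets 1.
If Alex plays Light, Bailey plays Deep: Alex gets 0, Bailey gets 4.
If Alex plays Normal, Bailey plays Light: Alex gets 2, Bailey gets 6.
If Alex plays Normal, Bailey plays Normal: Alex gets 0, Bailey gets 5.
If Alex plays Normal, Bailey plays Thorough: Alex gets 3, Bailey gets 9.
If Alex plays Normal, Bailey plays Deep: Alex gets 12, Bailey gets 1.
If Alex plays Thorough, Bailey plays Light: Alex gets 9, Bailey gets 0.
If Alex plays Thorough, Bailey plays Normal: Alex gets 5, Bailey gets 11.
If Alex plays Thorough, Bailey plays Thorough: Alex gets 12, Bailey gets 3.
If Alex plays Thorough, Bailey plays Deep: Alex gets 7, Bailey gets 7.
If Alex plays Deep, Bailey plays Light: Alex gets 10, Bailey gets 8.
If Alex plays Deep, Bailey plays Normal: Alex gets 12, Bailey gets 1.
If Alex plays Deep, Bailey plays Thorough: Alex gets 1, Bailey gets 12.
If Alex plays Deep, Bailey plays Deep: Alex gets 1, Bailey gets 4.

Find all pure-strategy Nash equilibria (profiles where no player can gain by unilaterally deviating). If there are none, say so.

This game has no pure Nash equilibrium.

(Light, Light): Alex can switch to Thorough (8 → 9). Not NE.
(Light, Normal): Alex can switch to Deep (10 → 12). Not NE.
(Light, Thorough): Alex can switch to Thorough (9 → 12). Not NE.
(Light, Deep): Alex can switch to Normal (0 → 12). Not NE.
(Normal, Light): Alex can switch to Light (2 → 8). Not NE.
(Normal, Normal): Alex can switch to Light (0 → 10). Not NE.
(Normal, Thorough): Alex can switch to Light (3 → 9). Not NE.
(Normal, Deep): Bailey can switch to Light (1 → 6). Not NE.
(Thorough, Light): Alex can switch to Deep (9 → 10). Not NE.
(Thorough, Normal): Alex can switch to Light (5 → 10). Not NE.
(Thorough, Thorough): Bailey can switch to Normal (3 → 11). Not NE.
(Thorough, Deep): Alex can switch to Normal (7 → 12). Not NE.
(The remaining 4 profiles each have a profitable deviation by the same check.)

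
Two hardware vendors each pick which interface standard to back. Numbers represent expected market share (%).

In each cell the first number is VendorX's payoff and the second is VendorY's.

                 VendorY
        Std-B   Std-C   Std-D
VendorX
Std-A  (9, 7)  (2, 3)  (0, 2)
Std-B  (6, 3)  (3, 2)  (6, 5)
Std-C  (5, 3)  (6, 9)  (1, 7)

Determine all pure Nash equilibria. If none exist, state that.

Check each profile: it is a Nash equilibrium iff no player can strictly gain by switching unilaterally.
(Std-A, Std-B): VendorX gets 9, best alternative 6; VendorY gets 7, best alternative 3. No profitable deviation — NE.
(Std-A, Std-C): VendorX can switch to Std-B (2 → 3). Not NE.
(Std-A, Std-D): VendorX can switch to Std-B (0 → 6). Not NE.
(Std-B, Std-B): VendorX can switch to Std-A (6 → 9). Not NE.
(Std-B, Std-C): VendorX can switch to Std-C (3 → 6). Not NE.
(Std-B, Std-D): VendorX gets 6, best alternative 1; VendorY gets 5, best alternative 3. No profitable deviation — NE.
(Std-C, Std-B): VendorX can switch to Std-A (5 → 9). Not NE.
(Std-C, Std-C): VendorX gets 6, best alternative 3; VendorY gets 9, best alternative 7. No profitable deviation — NE.
(Std-C, Std-D): VendorX can switch to Std-B (1 → 6). Not NE.

Pure-strategy Nash equilibria: (Std-A, Std-B); (Std-B, Std-D); (Std-C, Std-C)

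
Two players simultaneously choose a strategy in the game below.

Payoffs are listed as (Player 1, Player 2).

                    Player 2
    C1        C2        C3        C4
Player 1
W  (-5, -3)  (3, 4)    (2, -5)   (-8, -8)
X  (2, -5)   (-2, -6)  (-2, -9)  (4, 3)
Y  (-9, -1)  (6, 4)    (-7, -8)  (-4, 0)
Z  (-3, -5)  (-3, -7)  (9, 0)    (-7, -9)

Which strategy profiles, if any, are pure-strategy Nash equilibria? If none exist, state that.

Player 1 against C1: payoffs -5, 2, -9, -3 → best response X.
Player 1 against C2: payoffs 3, -2, 6, -3 → best response Y.
Player 1 against C3: payoffs 2, -2, -7, 9 → best response Z.
Player 1 against C4: payoffs -8, 4, -4, -7 → best response X.
Player 2 against W: payoffs -3, 4, -5, -8 → best response C2.
Player 2 against X: payoffs -5, -6, -9, 3 → best response C4.
Player 2 against Y: payoffs -1, 4, -8, 0 → best response C2.
Player 2 against Z: payoffs -5, -7, 0, -9 → best response C3.
Mutual best responses: (X, C4); (Y, C2); (Z, C3).

Pure-strategy Nash equilibria: (X, C4); (Y, C2); (Z, C3)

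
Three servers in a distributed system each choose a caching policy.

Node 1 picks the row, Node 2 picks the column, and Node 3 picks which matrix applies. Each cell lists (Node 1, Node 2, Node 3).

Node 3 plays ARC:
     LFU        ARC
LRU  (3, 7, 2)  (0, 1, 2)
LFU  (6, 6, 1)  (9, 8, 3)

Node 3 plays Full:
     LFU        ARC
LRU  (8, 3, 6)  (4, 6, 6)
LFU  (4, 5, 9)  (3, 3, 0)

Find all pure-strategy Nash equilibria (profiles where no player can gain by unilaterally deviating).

(LRU, ARC, Full) and (LFU, ARC, ARC)

(LRU, LFU, ARC): Node 1 can switch to LFU (3 → 6). Not NE.
(LRU, LFU, Full): Node 2 can switch to ARC (3 → 6). Not NE.
(LRU, ARC, ARC): Node 1 can switch to LFU (0 → 9). Not NE.
(LRU, ARC, Full): Node 1 gets 4, best alternative 3; Node 2 gets 6, best alternative 3; Node 3 gets 6, best alternative 2. No profitable deviation — NE.
(LFU, LFU, ARC): Node 2 can switch to ARC (6 → 8). Not NE.
(LFU, LFU, Full): Node 1 can switch to LRU (4 → 8). Not NE.
(LFU, ARC, ARC): Node 1 gets 9, best alternative 0; Node 2 gets 8, best alternative 6; Node 3 gets 3, best alternative 0. No profitable deviation — NE.
(LFU, ARC, Full): Node 1 can switch to LRU (3 → 4). Not NE.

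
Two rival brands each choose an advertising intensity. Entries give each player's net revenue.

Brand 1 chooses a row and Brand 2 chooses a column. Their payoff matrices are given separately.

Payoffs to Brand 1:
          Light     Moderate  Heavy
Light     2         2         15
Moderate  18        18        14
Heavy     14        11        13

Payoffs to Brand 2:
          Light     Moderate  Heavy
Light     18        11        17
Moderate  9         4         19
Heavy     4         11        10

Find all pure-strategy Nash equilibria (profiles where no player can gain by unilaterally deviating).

There is no pure-strategy Nash equilibrium.

For each player, find the best response to each opponent profile; mutual best responses are the pure NE.
Brand 1 against Light: payoffs 2, 18, 14 → best response Moderate.
Brand 1 against Moderate: payoffs 2, 18, 11 → best response Moderate.
Brand 1 against Heavy: payoffs 15, 14, 13 → best response Light.
Brand 2 against Light: payoffs 18, 11, 17 → best response Light.
Brand 2 against Moderate: payoffs 9, 4, 19 → best response Heavy.
Brand 2 against Heavy: payoffs 4, 11, 10 → best response Moderate.
No profile is a mutual best response for all players.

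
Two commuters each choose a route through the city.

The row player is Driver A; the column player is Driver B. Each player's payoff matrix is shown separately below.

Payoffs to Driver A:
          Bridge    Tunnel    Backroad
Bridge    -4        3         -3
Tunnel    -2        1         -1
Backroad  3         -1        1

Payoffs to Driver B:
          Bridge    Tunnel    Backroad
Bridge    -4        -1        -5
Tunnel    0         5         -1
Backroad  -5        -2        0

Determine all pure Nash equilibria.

The pure Nash equilibria are (Bridge, Tunnel); (Backroad, Backroad).

(Bridge, Bridge): Driver A can switch to Tunnel (-4 → -2). Not NE.
(Bridge, Tunnel): Driver A gets 3, best alternative 1; Driver B gets -1, best alternative -4. No profitable deviation — NE.
(Bridge, Backroad): Driver A can switch to Tunnel (-3 → -1). Not NE.
(Tunnel, Bridge): Driver A can switch to Backroad (-2 → 3). Not NE.
(Tunnel, Tunnel): Driver A can switch to Bridge (1 → 3). Not NE.
(Tunnel, Backroad): Driver A can switch to Backroad (-1 → 1). Not NE.
(Backroad, Bridge): Driver B can switch to Tunnel (-5 → -2). Not NE.
(Backroad, Backroad): Driver A gets 1, best alternative -1; Driver B gets 0, best alternative -2. No profitable deviation — NE.
(The remaining 1 profile has a profitable deviation by the same check.)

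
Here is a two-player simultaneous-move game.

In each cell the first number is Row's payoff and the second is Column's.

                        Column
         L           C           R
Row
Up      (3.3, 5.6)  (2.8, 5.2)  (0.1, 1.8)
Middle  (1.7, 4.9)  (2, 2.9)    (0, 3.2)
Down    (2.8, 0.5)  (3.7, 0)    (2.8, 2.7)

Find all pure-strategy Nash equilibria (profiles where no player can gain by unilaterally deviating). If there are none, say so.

The pure Nash equilibria are (Up, L) and (Down, R).

Mark each player's best response to every combination of opponents' strategies; a profile where every player is best-responding is a pure Nash equilibrium.
Row against L: payoffs 3.3, 1.7, 2.8 → best response Up.
Row against C: payoffs 2.8, 2, 3.7 → best response Down.
Row against R: payoffs 0.1, 0, 2.8 → best response Down.
Column against Up: payoffs 5.6, 5.2, 1.8 → best response L.
Column against Middle: payoffs 4.9, 2.9, 3.2 → best response L.
Column against Down: payoffs 0.5, 0, 2.7 → best response R.
Mutual best responses: (Up, L); (Down, R).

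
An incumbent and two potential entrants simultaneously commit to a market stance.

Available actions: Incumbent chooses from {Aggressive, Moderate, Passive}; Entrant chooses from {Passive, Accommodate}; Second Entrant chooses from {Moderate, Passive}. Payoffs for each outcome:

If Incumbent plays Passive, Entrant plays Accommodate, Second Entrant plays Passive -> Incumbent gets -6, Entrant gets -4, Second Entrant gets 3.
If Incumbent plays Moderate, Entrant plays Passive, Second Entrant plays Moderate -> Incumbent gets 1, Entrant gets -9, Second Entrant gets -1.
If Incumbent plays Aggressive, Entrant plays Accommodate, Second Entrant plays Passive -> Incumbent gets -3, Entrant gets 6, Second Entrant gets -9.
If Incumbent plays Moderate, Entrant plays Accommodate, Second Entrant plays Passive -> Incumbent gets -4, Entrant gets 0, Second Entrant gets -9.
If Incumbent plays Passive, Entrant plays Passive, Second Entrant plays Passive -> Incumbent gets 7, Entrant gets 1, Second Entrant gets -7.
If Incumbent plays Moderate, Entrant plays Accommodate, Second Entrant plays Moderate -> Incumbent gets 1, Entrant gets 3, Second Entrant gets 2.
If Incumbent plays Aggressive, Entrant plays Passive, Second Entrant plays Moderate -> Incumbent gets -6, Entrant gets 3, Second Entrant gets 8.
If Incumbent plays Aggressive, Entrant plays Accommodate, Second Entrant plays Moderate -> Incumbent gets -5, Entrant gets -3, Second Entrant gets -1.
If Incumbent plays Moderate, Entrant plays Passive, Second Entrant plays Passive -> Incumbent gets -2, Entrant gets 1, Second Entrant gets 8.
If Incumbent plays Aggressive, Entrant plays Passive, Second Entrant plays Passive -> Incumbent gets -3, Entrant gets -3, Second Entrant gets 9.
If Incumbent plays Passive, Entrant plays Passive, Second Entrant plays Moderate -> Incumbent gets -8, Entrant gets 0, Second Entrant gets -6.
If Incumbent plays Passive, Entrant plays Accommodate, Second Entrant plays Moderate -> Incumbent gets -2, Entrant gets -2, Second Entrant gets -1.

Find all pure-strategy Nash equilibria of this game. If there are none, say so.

For each strategy profile, look for a profitable unilateral deviation.
(Aggressive, Passive, Moderate): Incumbent can switch to Moderate (-6 → 1). Not NE.
(Aggressive, Passive, Passive): Incumbent can switch to Moderate (-3 → -2). Not NE.
(Aggressive, Accommodate, Moderate): Incumbent can switch to Moderate (-5 → 1). Not NE.
(Aggressive, Accommodate, Passive): Second Entrant can switch to Moderate (-9 → -1). Not NE.
(Moderate, Passive, Moderate): Entrant can switch to Accommodate (-9 → 3). Not NE.
(Moderate, Passive, Passive): Incumbent can switch to Passive (-2 → 7). Not NE.
(Moderate, Accommodate, Moderate): Incumbent gets 1, best alternative -2; Entrant gets 3, best alternative -9; Second Entrant gets 2, best alternative -9. No profitable deviation — NE.
(Moderate, Accommodate, Passive): Incumbent can switch to Aggressive (-4 → -3). Not NE.
(Passive, Passive, Moderate): Incumbent can switch to Aggressive (-8 → -6). Not NE.
(Passive, Passive, Passive): Second Entrant can switch to Moderate (-7 → -6). Not NE.
(Passive, Accommodate, Moderate): Incumbent can switch to Moderate (-2 → 1). Not NE.
(The remaining 1 profile has a profitable deviation by the same check.)

(Moderate, Accommodate, Moderate)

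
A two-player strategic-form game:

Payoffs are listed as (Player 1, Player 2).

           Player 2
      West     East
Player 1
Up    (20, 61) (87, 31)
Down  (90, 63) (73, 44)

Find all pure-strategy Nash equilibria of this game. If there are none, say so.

The unique pure-strategy Nash equilibrium is (Down, West).

Player 1 against West: payoffs 20, 90 → best response Down.
Player 1 against East: payoffs 87, 73 → best response Up.
Player 2 against Up: payoffs 61, 31 → best response West.
Player 2 against Down: payoffs 63, 44 → best response West.
Mutual best responses: (Down, West).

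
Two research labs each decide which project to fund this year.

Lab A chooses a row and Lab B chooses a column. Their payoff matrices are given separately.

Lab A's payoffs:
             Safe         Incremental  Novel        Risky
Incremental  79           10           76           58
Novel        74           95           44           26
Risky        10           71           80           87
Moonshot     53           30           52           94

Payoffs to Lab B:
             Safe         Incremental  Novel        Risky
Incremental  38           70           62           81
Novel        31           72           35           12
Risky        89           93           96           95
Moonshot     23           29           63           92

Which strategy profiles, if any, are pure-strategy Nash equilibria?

(Novel, Incremental), (Risky, Novel), (Moonshot, Risky)

(Incremental, Safe): Lab B can switch to Incremental (38 → 70). Not NE.
(Incremental, Incremental): Lab A can switch to Novel (10 → 95). Not NE.
(Incremental, Novel): Lab A can switch to Risky (76 → 80). Not NE.
(Incremental, Risky): Lab A can switch to Risky (58 → 87). Not NE.
(Novel, Safe): Lab A can switch to Incremental (74 → 79). Not NE.
(Novel, Incremental): Lab A gets 95, best alternative 71; Lab B gets 72, best alternative 35. No profitable deviation — NE.
(Novel, Novel): Lab A can switch to Incremental (44 → 76). Not NE.
(Novel, Risky): Lab A can switch to Incremental (26 → 58). Not NE.
(Risky, Safe): Lab A can switch to Incremental (10 → 79). Not NE.
(Risky, Incremental): Lab A can switch to Novel (71 → 95). Not NE.
(Risky, Novel): Lab A gets 80, best alternative 76; Lab B gets 96, best alternative 95. No profitable deviation — NE.
(Risky, Risky): Lab A can switch to Moonshot (87 → 94). Not NE.
(Moonshot, Risky): Lab A gets 94, best alternative 87; Lab B gets 92, best alternative 63. No profitable deviation — NE.
(The remaining 3 profiles each have a profitable deviation by the same check.)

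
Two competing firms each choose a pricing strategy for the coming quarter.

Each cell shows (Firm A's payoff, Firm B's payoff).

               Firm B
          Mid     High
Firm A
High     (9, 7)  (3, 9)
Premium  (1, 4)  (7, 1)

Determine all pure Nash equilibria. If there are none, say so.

There is no pure-strategy Nash equilibrium.

Firm A against Mid: payoffs 9, 1 → best response High.
Firm A against High: payoffs 3, 7 → best response Premium.
Firm B against High: payoffs 7, 9 → best response High.
Firm B against Premium: payoffs 4, 1 → best response Mid.
No profile is a mutual best response for all players.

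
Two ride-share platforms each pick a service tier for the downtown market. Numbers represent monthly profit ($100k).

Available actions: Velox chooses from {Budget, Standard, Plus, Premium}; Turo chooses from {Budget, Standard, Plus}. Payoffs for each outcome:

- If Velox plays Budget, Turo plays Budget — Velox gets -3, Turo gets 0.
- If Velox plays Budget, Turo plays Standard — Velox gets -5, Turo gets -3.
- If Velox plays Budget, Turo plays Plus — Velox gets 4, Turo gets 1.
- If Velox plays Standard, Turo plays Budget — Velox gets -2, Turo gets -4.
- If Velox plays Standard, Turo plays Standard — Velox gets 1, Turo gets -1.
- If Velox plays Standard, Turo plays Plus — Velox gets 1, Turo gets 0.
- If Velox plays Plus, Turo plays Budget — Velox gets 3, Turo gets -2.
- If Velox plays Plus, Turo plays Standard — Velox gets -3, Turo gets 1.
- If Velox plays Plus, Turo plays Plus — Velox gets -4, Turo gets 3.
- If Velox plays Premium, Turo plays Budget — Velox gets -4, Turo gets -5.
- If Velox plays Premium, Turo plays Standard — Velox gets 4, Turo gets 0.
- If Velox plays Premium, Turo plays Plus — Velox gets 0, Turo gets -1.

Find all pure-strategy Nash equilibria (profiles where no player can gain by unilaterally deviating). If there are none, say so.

The pure Nash equilibria are (Budget, Plus); (Premium, Standard).

Mark each player's best response to every combination of opponents' strategies; a profile where every player is best-responding is a pure Nash equilibrium.
Velox against Budget: payoffs -3, -2, 3, -4 → best response Plus.
Velox against Standard: payoffs -5, 1, -3, 4 → best response Premium.
Velox against Plus: payoffs 4, 1, -4, 0 → best response Budget.
Turo against Budget: payoffs 0, -3, 1 → best response Plus.
Turo against Standard: payoffs -4, -1, 0 → best response Plus.
Turo against Plus: payoffs -2, 1, 3 → best response Plus.
Turo against Premium: payoffs -5, 0, -1 → best response Standard.
Mutual best responses: (Budget, Plus); (Premium, Standard).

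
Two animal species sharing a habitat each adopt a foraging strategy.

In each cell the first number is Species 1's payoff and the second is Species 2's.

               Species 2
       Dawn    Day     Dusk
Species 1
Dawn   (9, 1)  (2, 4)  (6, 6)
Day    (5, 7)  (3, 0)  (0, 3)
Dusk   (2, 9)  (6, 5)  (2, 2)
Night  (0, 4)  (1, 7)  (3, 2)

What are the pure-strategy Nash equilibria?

Pure NE: (Dawn, Dusk)

Mark each player's best response to every combination of opponents' strategies; a profile where every player is best-responding is a pure Nash equilibrium.
Species 1 against Dawn: payoffs 9, 5, 2, 0 → best response Dawn.
Species 1 against Day: payoffs 2, 3, 6, 1 → best response Dusk.
Species 1 against Dusk: payoffs 6, 0, 2, 3 → best response Dawn.
Species 2 against Dawn: payoffs 1, 4, 6 → best response Dusk.
Species 2 against Day: payoffs 7, 0, 3 → best response Dawn.
Species 2 against Dusk: payoffs 9, 5, 2 → best response Dawn.
Species 2 against Night: payoffs 4, 7, 2 → best response Day.
Mutual best responses: (Dawn, Dusk).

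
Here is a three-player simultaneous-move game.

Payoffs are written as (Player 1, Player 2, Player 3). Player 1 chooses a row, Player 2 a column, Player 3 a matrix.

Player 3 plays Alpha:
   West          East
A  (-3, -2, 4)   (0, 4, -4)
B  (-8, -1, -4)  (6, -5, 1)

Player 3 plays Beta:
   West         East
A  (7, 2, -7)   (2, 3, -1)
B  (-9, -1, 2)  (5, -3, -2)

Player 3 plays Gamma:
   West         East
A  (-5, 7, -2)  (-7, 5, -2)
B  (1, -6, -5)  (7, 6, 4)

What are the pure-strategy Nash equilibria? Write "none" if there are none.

(B, East, Gamma)

(A, West, Alpha): Player 2 can switch to East (-2 → 4). Not NE.
(A, West, Beta): Player 2 can switch to East (2 → 3). Not NE.
(A, West, Gamma): Player 1 can switch to B (-5 → 1). Not NE.
(A, East, Alpha): Player 1 can switch to B (0 → 6). Not NE.
(A, East, Beta): Player 1 can switch to B (2 → 5). Not NE.
(A, East, Gamma): Player 1 can switch to B (-7 → 7). Not NE.
(B, West, Alpha): Player 1 can switch to A (-8 → -3). Not NE.
(B, West, Beta): Player 1 can switch to A (-9 → 7). Not NE.
(B, West, Gamma): Player 2 can switch to East (-6 → 6). Not NE.
(B, East, Alpha): Player 2 can switch to West (-5 → -1). Not NE.
(B, East, Gamma): Player 1 gets 7, best alternative -7; Player 2 gets 6, best alternative -6; Player 3 gets 4, best alternative 1. No profitable deviation — NE.
(The remaining 1 profile has a profitable deviation by the same check.)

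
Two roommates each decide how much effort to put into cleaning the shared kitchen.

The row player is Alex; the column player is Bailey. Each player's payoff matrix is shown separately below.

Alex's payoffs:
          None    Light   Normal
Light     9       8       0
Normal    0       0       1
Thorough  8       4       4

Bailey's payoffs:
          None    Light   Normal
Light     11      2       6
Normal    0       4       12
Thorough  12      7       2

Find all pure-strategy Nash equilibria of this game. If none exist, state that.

Alex against None: payoffs 9, 0, 8 → best response Light.
Alex against Light: payoffs 8, 0, 4 → best response Light.
Alex against Normal: payoffs 0, 1, 4 → best response Thorough.
Bailey against Light: payoffs 11, 2, 6 → best response None.
Bailey against Normal: payoffs 0, 4, 12 → best response Normal.
Bailey against Thorough: payoffs 12, 7, 2 → best response None.
Mutual best responses: (Light, None).

(Light, None)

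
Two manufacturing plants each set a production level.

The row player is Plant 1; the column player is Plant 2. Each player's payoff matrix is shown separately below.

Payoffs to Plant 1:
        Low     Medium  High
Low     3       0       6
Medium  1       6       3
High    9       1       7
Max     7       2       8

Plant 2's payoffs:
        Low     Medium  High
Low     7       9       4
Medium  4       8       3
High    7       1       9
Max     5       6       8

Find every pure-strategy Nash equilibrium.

For each player, find the best response to each opponent profile; mutual best responses are the pure NE.
Plant 1 against Low: payoffs 3, 1, 9, 7 → best response High.
Plant 1 against Medium: payoffs 0, 6, 1, 2 → best response Medium.
Plant 1 against High: payoffs 6, 3, 7, 8 → best response Max.
Plant 2 against Low: payoffs 7, 9, 4 → best response Medium.
Plant 2 against Medium: payoffs 4, 8, 3 → best response Medium.
Plant 2 against High: payoffs 7, 1, 9 → best response High.
Plant 2 against Max: payoffs 5, 6, 8 → best response High.
Mutual best responses: (Medium, Medium); (Max, High).

Pure-strategy Nash equilibria: (Medium, Medium); (Max, High)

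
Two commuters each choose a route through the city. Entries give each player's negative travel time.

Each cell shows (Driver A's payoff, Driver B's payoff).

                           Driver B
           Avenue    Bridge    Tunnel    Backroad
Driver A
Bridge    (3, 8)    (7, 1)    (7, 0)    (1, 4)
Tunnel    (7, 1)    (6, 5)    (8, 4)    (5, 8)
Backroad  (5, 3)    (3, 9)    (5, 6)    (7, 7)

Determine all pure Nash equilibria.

No pure-strategy Nash equilibrium.

For each player, find the best response to each opponent profile; mutual best responses are the pure NE.
Driver A against Avenue: payoffs 3, 7, 5 → best response Tunnel.
Driver A against Bridge: payoffs 7, 6, 3 → best response Bridge.
Driver A against Tunnel: payoffs 7, 8, 5 → best response Tunnel.
Driver A against Backroad: payoffs 1, 5, 7 → best response Backroad.
Driver B against Bridge: payoffs 8, 1, 0, 4 → best response Avenue.
Driver B against Tunnel: payoffs 1, 5, 4, 8 → best response Backroad.
Driver B against Backroad: payoffs 3, 9, 6, 7 → best response Bridge.
No profile is a mutual best response for all players.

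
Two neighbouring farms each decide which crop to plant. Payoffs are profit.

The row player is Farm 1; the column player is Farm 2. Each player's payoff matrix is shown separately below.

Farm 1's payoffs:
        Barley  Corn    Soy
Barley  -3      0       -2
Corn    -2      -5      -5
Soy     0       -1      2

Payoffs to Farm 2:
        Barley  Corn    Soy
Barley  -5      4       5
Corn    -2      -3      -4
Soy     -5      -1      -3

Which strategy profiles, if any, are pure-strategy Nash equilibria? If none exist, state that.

Farm 1 against Barley: payoffs -3, -2, 0 → best response Soy.
Farm 1 against Corn: payoffs 0, -5, -1 → best response Barley.
Farm 1 against Soy: payoffs -2, -5, 2 → best response Soy.
Farm 2 against Barley: payoffs -5, 4, 5 → best response Soy.
Farm 2 against Corn: payoffs -2, -3, -4 → best response Barley.
Farm 2 against Soy: payoffs -5, -1, -3 → best response Corn.
No profile is a mutual best response for all players.

none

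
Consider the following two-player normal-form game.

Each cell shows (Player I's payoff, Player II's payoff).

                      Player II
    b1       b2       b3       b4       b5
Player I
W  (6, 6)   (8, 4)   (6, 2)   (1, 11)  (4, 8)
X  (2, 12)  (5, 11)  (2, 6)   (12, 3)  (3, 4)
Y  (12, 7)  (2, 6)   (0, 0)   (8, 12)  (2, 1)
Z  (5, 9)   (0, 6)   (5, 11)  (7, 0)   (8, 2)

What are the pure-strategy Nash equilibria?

Player I against b1: payoffs 6, 2, 12, 5 → best response Y.
Player I against b2: payoffs 8, 5, 2, 0 → best response W.
Player I against b3: payoffs 6, 2, 0, 5 → best response W.
Player I against b4: payoffs 1, 12, 8, 7 → best response X.
Player I against b5: payoffs 4, 3, 2, 8 → best response Z.
Player II against W: payoffs 6, 4, 2, 11, 8 → best response b4.
Player II against X: payoffs 12, 11, 6, 3, 4 → best response b1.
Player II against Y: payoffs 7, 6, 0, 12, 1 → best response b4.
Player II against Z: payoffs 9, 6, 11, 0, 2 → best response b3.
No profile is a mutual best response for all players.

none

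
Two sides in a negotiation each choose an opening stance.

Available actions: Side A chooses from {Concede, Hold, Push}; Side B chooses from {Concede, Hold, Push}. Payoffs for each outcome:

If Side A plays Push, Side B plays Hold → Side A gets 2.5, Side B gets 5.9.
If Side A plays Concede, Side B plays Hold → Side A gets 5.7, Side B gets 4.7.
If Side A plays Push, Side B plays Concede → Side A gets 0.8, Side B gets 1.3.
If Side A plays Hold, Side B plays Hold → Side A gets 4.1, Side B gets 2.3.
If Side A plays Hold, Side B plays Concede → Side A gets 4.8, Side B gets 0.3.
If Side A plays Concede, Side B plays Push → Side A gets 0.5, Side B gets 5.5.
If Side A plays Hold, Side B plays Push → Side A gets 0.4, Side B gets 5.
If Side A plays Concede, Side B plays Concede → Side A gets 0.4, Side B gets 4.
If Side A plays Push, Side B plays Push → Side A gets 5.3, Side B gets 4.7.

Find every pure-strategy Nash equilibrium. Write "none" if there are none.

No pure-strategy Nash equilibrium.

Side A against Concede: payoffs 0.4, 4.8, 0.8 → best response Hold.
Side A against Hold: payoffs 5.7, 4.1, 2.5 → best response Concede.
Side A against Push: payoffs 0.5, 0.4, 5.3 → best response Push.
Side B against Concede: payoffs 4, 4.7, 5.5 → best response Push.
Side B against Hold: payoffs 0.3, 2.3, 5 → best response Push.
Side B against Push: payoffs 1.3, 5.9, 4.7 → best response Hold.
No profile is a mutual best response for all players.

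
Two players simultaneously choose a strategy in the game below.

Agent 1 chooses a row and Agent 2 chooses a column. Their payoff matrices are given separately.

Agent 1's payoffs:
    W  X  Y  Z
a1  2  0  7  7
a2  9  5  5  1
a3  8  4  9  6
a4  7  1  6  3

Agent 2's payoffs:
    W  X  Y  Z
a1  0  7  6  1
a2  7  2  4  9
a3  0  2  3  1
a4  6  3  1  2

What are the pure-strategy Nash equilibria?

The unique pure-strategy Nash equilibrium is (a3, Y).

For each strategy profile, look for a profitable unilateral deviation.
(a1, W): Agent 1 can switch to a2 (2 → 9). Not NE.
(a1, X): Agent 1 can switch to a2 (0 → 5). Not NE.
(a1, Y): Agent 1 can switch to a3 (7 → 9). Not NE.
(a1, Z): Agent 2 can switch to X (1 → 7). Not NE.
(a2, W): Agent 2 can switch to Z (7 → 9). Not NE.
(a2, X): Agent 2 can switch to W (2 → 7). Not NE.
(a3, Y): Agent 1 gets 9, best alternative 7; Agent 2 gets 3, best alternative 2. No profitable deviation — NE.
(The remaining 9 profiles each have a profitable deviation by the same check.)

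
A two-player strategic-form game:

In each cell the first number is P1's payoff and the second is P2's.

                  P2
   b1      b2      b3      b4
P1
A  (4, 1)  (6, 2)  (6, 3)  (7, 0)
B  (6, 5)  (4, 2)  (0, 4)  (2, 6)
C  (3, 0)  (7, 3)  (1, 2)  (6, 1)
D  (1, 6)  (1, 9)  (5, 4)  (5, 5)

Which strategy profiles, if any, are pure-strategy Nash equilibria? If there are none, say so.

The pure Nash equilibria are (A, b3) and (C, b2).

P1 against b1: payoffs 4, 6, 3, 1 → best response B.
P1 against b2: payoffs 6, 4, 7, 1 → best response C.
P1 against b3: payoffs 6, 0, 1, 5 → best response A.
P1 against b4: payoffs 7, 2, 6, 5 → best response A.
P2 against A: payoffs 1, 2, 3, 0 → best response b3.
P2 against B: payoffs 5, 2, 4, 6 → best response b4.
P2 against C: payoffs 0, 3, 2, 1 → best response b2.
P2 against D: payoffs 6, 9, 4, 5 → best response b2.
Mutual best responses: (A, b3); (C, b2).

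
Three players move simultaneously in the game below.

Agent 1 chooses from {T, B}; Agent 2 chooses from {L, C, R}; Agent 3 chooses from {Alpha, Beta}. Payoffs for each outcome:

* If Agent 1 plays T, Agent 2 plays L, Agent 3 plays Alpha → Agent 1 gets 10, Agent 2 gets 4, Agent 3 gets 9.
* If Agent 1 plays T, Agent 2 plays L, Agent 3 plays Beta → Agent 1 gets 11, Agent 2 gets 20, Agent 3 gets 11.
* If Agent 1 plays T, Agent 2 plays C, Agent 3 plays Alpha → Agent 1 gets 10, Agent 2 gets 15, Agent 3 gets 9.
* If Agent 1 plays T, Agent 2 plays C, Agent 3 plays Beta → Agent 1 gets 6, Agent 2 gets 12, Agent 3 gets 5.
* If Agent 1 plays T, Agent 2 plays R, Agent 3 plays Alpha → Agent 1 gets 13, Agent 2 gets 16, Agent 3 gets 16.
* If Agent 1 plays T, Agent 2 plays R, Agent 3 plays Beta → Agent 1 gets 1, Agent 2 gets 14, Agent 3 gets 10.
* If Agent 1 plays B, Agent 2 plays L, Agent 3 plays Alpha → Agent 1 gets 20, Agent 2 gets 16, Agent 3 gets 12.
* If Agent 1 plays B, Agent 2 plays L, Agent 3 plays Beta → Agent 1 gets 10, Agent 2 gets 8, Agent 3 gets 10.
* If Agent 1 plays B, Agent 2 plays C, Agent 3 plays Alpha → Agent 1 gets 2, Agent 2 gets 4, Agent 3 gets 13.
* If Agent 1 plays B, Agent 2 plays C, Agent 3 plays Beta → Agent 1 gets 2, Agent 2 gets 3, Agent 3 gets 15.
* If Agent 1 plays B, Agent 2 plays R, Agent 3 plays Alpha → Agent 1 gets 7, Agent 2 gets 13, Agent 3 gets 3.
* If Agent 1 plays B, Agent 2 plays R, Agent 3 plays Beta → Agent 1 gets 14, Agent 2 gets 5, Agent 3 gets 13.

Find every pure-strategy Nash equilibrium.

For each player, find the best response to each opponent profile; mutual best responses are the pure NE.
Agent 1 against (L, Alpha): payoffs 10, 20 → best response B.
Agent 1 against (L, Beta): payoffs 11, 10 → best response T.
Agent 1 against (C, Alpha): payoffs 10, 2 → best response T.
Agent 1 against (C, Beta): payoffs 6, 2 → best response T.
Agent 1 against (R, Alpha): payoffs 13, 7 → best response T.
Agent 1 against (R, Beta): payoffs 1, 14 → best response B.
Agent 2 against (T, Alpha): payoffs 4, 15, 16 → best response R.
Agent 2 against (T, Beta): payoffs 20, 12, 14 → best response L.
Agent 2 against (B, Alpha): payoffs 16, 4, 13 → best response L.
Agent 2 against (B, Beta): payoffs 8, 3, 5 → best response L.
Agent 3 against (T, L): payoffs 9, 11 → best response Beta.
Agent 3 against (T, C): payoffs 9, 5 → best response Alpha.
Agent 3 against (T, R): payoffs 16, 10 → best response Alpha.
Agent 3 against (B, L): payoffs 12, 10 → best response Alpha.
Agent 3 against (B, C): payoffs 13, 15 → best response Beta.
Agent 3 against (B, R): payoffs 3, 13 → best response Beta.
Mutual best responses: (T, L, Beta); (T, R, Alpha); (B, L, Alpha).

(T, L, Beta) and (T, R, Alpha) and (B, L, Alpha)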